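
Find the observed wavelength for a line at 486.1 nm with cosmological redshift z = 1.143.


lam_obs = lam_emit * (1 + z) = 486.1 * (1 + 1.143) = 1041.7123

1041.7123 nm


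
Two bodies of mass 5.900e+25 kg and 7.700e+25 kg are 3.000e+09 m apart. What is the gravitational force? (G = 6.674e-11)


F = G*m1*m2/r^2 = 6.674e-11 * 5.900e+25 * 7.700e+25 / (3.000e+09)^2 = 6.674e-11 * 4.543e+51 / 9.000e+18 = 3.369e+22

3.369e+22 N


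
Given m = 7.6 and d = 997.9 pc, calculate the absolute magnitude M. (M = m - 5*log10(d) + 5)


M = m - 5*log10(d) + 5 = 7.6 - 5*log10(997.9) + 5 = -2.3954

-2.3954


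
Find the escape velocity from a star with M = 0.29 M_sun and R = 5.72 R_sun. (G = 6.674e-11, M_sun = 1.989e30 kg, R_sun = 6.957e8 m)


M = 0.29 * 1.989e30 kg = 5.7681e+29 kg; R = 5.72 * 6.957e8 m = 3.979404e+09 m. v_esc = sqrt(2GM/R) = sqrt(2 * 6.674e-11 * 5.7681e+29 / 3.979404e+09) = 139096.2666

139096.2666 m/s


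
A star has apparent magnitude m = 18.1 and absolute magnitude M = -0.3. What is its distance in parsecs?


d = 10^((m - M + 5)/5) = 10^((18.1 - -0.3 + 5)/5) = 47863.0092

47863.0092 pc


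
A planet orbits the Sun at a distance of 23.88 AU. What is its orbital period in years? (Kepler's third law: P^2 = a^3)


P = a^(3/2) = 23.88^1.5 = 116.6948

116.6948 years


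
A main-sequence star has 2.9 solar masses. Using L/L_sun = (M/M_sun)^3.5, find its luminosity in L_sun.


L/L_sun = (M/M_sun)^3.5 = 2.9^3.5 = 41.533

41.533 L_sun


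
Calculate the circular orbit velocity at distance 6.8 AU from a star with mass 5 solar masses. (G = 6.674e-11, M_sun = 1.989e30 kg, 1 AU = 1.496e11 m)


v = sqrt(GM/r) = sqrt(6.674e-11 * 9.945e+30 / 1.017e+12) = 25543.1963

25543.1963 m/s


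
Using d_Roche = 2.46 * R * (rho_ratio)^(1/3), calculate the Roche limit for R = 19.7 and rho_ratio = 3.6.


d_Roche = 2.46 * 19.7 * 3.6^(1/3) = 74.2738

74.2738


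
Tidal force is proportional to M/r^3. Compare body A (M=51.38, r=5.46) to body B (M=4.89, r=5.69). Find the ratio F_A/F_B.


Ratio = (M1/r1^3) / (M2/r2^3) = (51.38/5.46^3) / (4.89/5.69^3) = 11.8917

11.8917


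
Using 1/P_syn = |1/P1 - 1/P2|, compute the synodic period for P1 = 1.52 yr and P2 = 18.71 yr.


1/P_syn = |1/P1 - 1/P2| = |1/1.52 - 1/18.71| => P_syn = 1.6544

1.6544 years


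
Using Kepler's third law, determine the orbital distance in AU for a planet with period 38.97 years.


a = P^(2/3) = 38.97^(2/3) = 11.4944

11.4944 AU


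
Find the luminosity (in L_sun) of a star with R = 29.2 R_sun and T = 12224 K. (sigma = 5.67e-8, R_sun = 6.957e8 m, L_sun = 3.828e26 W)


R = 29.2 * 6.957e8 m = 2.031444e+10 m. L = 4*pi*R^2*sigma*T^4 = 4*pi*(2.031444e+10)^2 * 5.67e-8 * 12224^4 = 6.56532149e+30 W. L/L_sun = 6.56532149e+30 / 3.828e26 = 17150.7876

17150.7876 L_sun


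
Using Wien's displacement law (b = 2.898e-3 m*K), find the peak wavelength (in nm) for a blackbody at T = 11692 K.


lam_max = b / T = 2.898e-3 / 11692 = 2.479e-07 m = 247.8618 nm

247.8618 nm


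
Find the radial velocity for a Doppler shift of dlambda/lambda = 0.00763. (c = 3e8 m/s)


v = (dlambda/lambda) * c = 0.00763 * 3e8 = 2.289e+06

2.289e+06 m/s


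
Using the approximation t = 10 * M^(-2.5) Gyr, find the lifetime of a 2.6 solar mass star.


t = 10 * M^(-2.5) = 10 * 2.6^(-2.5) = 0.9174

0.9174 Gyr


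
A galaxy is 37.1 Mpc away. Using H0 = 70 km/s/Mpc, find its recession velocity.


v = H0 * d = 70 * 37.1 = 2597.0

2597.0 km/s


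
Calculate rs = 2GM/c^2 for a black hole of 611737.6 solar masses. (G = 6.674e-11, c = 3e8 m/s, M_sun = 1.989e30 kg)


M = 611737.6 * 1.989e30 kg = 1.216746086e+36 kg. rs = 2GM/c^2 = 2 * 6.674e-11 * 1.216746086e+36 / (3e8)^2 = 1.805e+09

1.805e+09 m


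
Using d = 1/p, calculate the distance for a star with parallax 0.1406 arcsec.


d = 1/p = 1/0.1406 = 7.1124

7.1124 pc


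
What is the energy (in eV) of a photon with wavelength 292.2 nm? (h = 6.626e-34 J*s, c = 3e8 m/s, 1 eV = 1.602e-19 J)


E = hc/lambda = 6.626e-34 * 3e8 / 2.922e-07 = 6.803e-19 J = 4.2465 eV

4.2465 eV


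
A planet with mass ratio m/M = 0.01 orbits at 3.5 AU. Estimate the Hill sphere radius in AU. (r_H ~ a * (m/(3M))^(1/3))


r_H = a * (m/3M)^(1/3) = 3.5 * (0.01/3)^(1/3) = 0.5228

0.5228 AU


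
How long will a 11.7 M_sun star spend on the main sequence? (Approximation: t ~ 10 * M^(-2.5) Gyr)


t = 10 * M^(-2.5) = 10 * 11.7^(-2.5) = 0.0214

0.0214 Gyr


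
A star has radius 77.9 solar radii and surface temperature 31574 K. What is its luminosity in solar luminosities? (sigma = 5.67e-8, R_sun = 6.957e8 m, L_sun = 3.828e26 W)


R = 77.9 * 6.957e8 m = 5.419503e+10 m. L = 4*pi*R^2*sigma*T^4 = 4*pi*(5.419503e+10)^2 * 5.67e-8 * 31574^4 = 2.079841614e+33 W. L/L_sun = 2.079841614e+33 / 3.828e26 = 5.433e+06

5.433e+06 L_sun


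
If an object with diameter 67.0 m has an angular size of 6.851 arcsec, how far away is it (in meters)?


D = size / theta_rad, theta_rad = 6.851 * pi/(180*3600) = 3.321e-05, D = 2.017e+06

2.017e+06 m


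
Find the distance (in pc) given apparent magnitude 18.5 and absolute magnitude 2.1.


d = 10^((m - M + 5)/5) = 10^((18.5 - 2.1 + 5)/5) = 19054.6072

19054.6072 pc


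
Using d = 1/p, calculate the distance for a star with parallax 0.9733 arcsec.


d = 1/p = 1/0.9733 = 1.0274

1.0274 pc


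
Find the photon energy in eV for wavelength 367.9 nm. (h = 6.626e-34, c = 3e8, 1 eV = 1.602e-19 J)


E = hc/lambda = 6.626e-34 * 3e8 / 3.679e-07 = 5.403e-19 J = 3.3727 eV

3.3727 eV


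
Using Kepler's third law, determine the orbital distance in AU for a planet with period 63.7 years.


a = P^(2/3) = 63.7^(2/3) = 15.95

15.95 AU


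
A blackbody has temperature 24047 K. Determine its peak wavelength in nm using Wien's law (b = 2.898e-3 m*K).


lam_max = b / T = 2.898e-3 / 24047 = 1.205e-07 m = 120.514 nm

120.514 nm


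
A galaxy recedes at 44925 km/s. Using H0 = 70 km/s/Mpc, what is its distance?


d = v / H0 = 44925 / 70 = 641.7857

641.7857 Mpc


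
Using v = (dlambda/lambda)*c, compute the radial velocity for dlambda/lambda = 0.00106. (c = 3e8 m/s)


v = (dlambda/lambda) * c = 0.00106 * 3e8 = 318000.0

318000.0 m/s


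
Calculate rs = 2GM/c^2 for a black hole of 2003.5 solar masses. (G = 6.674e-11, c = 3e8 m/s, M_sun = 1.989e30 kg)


M = 2003.5 * 1.989e30 kg = 3.9849615e+33 kg. rs = 2GM/c^2 = 2 * 6.674e-11 * 3.9849615e+33 / (3e8)^2 = 5.910e+06

5.910e+06 m


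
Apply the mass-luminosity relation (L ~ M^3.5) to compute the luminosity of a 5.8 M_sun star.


L/L_sun = (M/M_sun)^3.5 = 5.8^3.5 = 469.8919

469.8919 L_sun


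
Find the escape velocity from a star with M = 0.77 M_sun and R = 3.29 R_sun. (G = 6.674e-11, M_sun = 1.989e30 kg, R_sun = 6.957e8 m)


M = 0.77 * 1.989e30 kg = 1.53153e+30 kg; R = 3.29 * 6.957e8 m = 2.288853e+09 m. v_esc = sqrt(2GM/R) = sqrt(2 * 6.674e-11 * 1.53153e+30 / 2.288853e+09) = 298855.9471

298855.9471 m/s


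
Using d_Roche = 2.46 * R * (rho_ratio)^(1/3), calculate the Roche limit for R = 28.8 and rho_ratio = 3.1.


d_Roche = 2.46 * 28.8 * 3.1^(1/3) = 103.3035

103.3035


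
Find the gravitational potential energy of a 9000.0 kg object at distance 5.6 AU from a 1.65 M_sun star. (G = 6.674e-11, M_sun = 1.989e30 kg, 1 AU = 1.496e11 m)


M = 1.65 * 1.989e30 kg = 3.28185e+30 kg; r = 5.6 AU * 1.496e11 m/AU = 8.3776e+11 m. U = -GM*m/r = -(6.674e-11 * 3.28185e+30 * 9000.0) / 8.3776e+11 = -2.353e+12

-2.353e+12 J


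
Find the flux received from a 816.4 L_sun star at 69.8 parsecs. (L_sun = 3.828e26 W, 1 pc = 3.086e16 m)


F = L / (4*pi*d^2) = 3.125e+29 / (4*pi*(2.154e+18)^2) = 5.360e-09

5.360e-09 W/m^2


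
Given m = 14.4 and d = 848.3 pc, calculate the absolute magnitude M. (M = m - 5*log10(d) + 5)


M = m - 5*log10(d) + 5 = 14.4 - 5*log10(848.3) + 5 = 4.7573

4.7573


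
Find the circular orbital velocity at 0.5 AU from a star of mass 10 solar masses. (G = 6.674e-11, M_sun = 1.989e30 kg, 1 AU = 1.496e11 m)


v = sqrt(GM/r) = sqrt(6.674e-11 * 1.989e+31 / 7.480e+10) = 133217.0137

133217.0137 m/s


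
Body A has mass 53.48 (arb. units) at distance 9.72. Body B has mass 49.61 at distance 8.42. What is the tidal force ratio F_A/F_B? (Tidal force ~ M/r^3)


Ratio = (M1/r1^3) / (M2/r2^3) = (53.48/9.72^3) / (49.61/8.42^3) = 0.7007

0.7007


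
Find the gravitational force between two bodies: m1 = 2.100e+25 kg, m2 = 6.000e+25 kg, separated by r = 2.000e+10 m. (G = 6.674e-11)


F = G*m1*m2/r^2 = 6.674e-11 * 2.100e+25 * 6.000e+25 / (2.000e+10)^2 = 6.674e-11 * 1.260e+51 / 4.000e+20 = 2.102e+20

2.102e+20 N


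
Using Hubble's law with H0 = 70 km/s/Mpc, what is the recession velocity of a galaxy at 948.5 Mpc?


v = H0 * d = 70 * 948.5 = 66395.0

66395.0 km/s


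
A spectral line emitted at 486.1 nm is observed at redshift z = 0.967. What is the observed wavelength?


lam_obs = lam_emit * (1 + z) = 486.1 * (1 + 0.967) = 956.1587

956.1587 nm


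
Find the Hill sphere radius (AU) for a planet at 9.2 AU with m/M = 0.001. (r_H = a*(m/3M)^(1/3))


r_H = a * (m/3M)^(1/3) = 9.2 * (0.001/3)^(1/3) = 0.6379

0.6379 AU


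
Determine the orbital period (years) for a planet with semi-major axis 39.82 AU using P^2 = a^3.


P = a^(3/2) = 39.82^1.5 = 251.2765

251.2765 years


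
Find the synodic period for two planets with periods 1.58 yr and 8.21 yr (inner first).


1/P_syn = |1/P1 - 1/P2| = |1/1.58 - 1/8.21| => P_syn = 1.9565

1.9565 years


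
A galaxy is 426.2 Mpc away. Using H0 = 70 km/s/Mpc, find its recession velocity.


v = H0 * d = 70 * 426.2 = 29834.0

29834.0 km/s


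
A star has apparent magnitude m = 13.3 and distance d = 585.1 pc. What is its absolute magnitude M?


M = m - 5*log10(d) + 5 = 13.3 - 5*log10(585.1) + 5 = 4.4638

4.4638


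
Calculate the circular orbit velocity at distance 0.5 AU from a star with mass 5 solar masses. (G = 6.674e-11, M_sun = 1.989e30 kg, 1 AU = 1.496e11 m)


v = sqrt(GM/r) = sqrt(6.674e-11 * 9.945e+30 / 7.480e+10) = 94198.6537

94198.6537 m/s


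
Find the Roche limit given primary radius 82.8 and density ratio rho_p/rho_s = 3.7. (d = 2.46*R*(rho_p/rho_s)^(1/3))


d_Roche = 2.46 * 82.8 * 3.7^(1/3) = 315.0402

315.0402


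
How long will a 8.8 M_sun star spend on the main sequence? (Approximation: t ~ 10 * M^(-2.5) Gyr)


t = 10 * M^(-2.5) = 10 * 8.8^(-2.5) = 0.0435

0.0435 Gyr


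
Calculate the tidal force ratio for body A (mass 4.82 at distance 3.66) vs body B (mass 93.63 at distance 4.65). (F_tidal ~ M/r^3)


Ratio = (M1/r1^3) / (M2/r2^3) = (4.82/3.66^3) / (93.63/4.65^3) = 0.1056

0.1056


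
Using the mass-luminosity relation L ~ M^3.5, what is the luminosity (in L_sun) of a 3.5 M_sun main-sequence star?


L/L_sun = (M/M_sun)^3.5 = 3.5^3.5 = 80.2118

80.2118 L_sun


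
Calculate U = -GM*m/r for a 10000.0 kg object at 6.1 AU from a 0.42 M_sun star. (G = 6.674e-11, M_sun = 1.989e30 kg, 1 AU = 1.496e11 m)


M = 0.42 * 1.989e30 kg = 8.3538e+29 kg; r = 6.1 AU * 1.496e11 m/AU = 9.1256e+11 m. U = -GM*m/r = -(6.674e-11 * 8.3538e+29 * 10000.0) / 9.1256e+11 = -6.110e+11

-6.110e+11 J


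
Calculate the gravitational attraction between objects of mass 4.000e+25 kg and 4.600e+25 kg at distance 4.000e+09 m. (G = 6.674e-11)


F = G*m1*m2/r^2 = 6.674e-11 * 4.000e+25 * 4.600e+25 / (4.000e+09)^2 = 6.674e-11 * 1.840e+51 / 1.600e+19 = 7.675e+21

7.675e+21 N


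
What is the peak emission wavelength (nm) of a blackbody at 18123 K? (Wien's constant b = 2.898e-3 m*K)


lam_max = b / T = 2.898e-3 / 18123 = 1.599e-07 m = 159.9073 nm

159.9073 nm


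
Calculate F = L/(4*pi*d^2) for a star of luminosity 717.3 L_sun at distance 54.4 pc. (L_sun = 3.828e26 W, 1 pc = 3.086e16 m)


F = L / (4*pi*d^2) = 2.746e+29 / (4*pi*(1.679e+18)^2) = 7.753e-09

7.753e-09 W/m^2


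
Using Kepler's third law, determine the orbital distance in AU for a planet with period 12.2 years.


a = P^(2/3) = 12.2^(2/3) = 5.2996

5.2996 AU


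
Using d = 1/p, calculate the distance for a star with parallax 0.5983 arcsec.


d = 1/p = 1/0.5983 = 1.6714

1.6714 pc


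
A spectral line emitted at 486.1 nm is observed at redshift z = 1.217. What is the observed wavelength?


lam_obs = lam_emit * (1 + z) = 486.1 * (1 + 1.217) = 1077.6837

1077.6837 nm


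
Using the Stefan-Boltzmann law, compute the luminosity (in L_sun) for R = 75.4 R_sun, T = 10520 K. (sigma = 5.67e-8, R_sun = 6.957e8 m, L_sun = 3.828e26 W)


R = 75.4 * 6.957e8 m = 5.245578e+10 m. L = 4*pi*R^2*sigma*T^4 = 4*pi*(5.245578e+10)^2 * 5.67e-8 * 10520^4 = 2.401278767e+31 W. L/L_sun = 2.401278767e+31 / 3.828e26 = 62729.3304

62729.3304 L_sun


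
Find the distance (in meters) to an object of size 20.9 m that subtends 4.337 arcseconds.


D = size / theta_rad, theta_rad = 4.337 * pi/(180*3600) = 2.103e-05, D = 993989.9586

993989.9586 m


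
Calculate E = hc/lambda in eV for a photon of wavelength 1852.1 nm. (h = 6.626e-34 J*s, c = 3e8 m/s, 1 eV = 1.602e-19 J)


E = hc/lambda = 6.626e-34 * 3e8 / 1.852e-06 = 1.073e-19 J = 0.67 eV

0.67 eV


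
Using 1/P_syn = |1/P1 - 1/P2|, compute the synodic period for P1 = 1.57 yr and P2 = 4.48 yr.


1/P_syn = |1/P1 - 1/P2| = |1/1.57 - 1/4.48| => P_syn = 2.417

2.417 years


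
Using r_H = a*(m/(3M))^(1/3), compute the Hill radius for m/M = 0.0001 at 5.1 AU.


r_H = a * (m/3M)^(1/3) = 5.1 * (0.0001/3)^(1/3) = 0.1641

0.1641 AU


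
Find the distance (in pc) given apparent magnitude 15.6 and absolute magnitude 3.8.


d = 10^((m - M + 5)/5) = 10^((15.6 - 3.8 + 5)/5) = 2290.8677

2290.8677 pc


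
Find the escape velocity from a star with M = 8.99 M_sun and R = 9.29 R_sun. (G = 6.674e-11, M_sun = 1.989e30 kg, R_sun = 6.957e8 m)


M = 8.99 * 1.989e30 kg = 1.788111e+31 kg; R = 9.29 * 6.957e8 m = 6.463053e+09 m. v_esc = sqrt(2GM/R) = sqrt(2 * 6.674e-11 * 1.788111e+31 / 6.463053e+09) = 607696.14

607696.14 m/s


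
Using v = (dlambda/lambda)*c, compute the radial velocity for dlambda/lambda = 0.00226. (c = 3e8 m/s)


v = (dlambda/lambda) * c = 0.00226 * 3e8 = 678000.0

678000.0 m/s


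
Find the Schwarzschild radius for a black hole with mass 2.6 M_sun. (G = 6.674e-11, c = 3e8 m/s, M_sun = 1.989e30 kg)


M = 2.6 * 1.989e30 kg = 5.1714e+30 kg. rs = 2GM/c^2 = 2 * 6.674e-11 * 5.1714e+30 / (3e8)^2 = 7669.7608

7669.7608 m


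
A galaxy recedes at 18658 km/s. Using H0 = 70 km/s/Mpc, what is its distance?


d = v / H0 = 18658 / 70 = 266.5429

266.5429 Mpc


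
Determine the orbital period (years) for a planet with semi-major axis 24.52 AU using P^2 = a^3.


P = a^(3/2) = 24.52^1.5 = 121.4173

121.4173 years


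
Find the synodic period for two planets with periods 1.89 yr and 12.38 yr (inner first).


1/P_syn = |1/P1 - 1/P2| = |1/1.89 - 1/12.38| => P_syn = 2.2305

2.2305 years


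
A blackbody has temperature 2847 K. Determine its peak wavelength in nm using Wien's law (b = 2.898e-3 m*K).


lam_max = b / T = 2.898e-3 / 2847 = 1.018e-06 m = 1017.9136 nm

1017.9136 nm


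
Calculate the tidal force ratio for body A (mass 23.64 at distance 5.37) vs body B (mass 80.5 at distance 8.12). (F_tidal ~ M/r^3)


Ratio = (M1/r1^3) / (M2/r2^3) = (23.64/5.37^3) / (80.5/8.12^3) = 1.0153

1.0153


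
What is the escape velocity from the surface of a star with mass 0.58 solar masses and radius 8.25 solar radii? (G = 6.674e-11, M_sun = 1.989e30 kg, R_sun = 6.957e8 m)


M = 0.58 * 1.989e30 kg = 1.15362e+30 kg; R = 8.25 * 6.957e8 m = 5.739525e+09 m. v_esc = sqrt(2GM/R) = sqrt(2 * 6.674e-11 * 1.15362e+30 / 5.739525e+09) = 163795.3285

163795.3285 m/s


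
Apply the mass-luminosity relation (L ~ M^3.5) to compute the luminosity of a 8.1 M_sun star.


L/L_sun = (M/M_sun)^3.5 = 8.1^3.5 = 1512.5076

1512.5076 L_sun


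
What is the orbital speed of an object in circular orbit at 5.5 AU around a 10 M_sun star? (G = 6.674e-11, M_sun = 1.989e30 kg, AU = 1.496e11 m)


v = sqrt(GM/r) = sqrt(6.674e-11 * 1.989e+31 / 8.228e+11) = 40166.4409

40166.4409 m/s


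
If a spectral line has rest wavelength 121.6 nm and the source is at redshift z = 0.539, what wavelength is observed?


lam_obs = lam_emit * (1 + z) = 121.6 * (1 + 0.539) = 187.1424

187.1424 nm


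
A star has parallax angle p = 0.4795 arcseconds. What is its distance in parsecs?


d = 1/p = 1/0.4795 = 2.0855

2.0855 pc


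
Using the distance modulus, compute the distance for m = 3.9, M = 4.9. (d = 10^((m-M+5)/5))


d = 10^((m - M + 5)/5) = 10^((3.9 - 4.9 + 5)/5) = 6.3096

6.3096 pc


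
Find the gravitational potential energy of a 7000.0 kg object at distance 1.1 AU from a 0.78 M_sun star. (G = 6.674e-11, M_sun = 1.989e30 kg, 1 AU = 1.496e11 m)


M = 0.78 * 1.989e30 kg = 1.55142e+30 kg; r = 1.1 AU * 1.496e11 m/AU = 1.6456e+11 m. U = -GM*m/r = -(6.674e-11 * 1.55142e+30 * 7000.0) / 1.6456e+11 = -4.404e+12

-4.404e+12 J


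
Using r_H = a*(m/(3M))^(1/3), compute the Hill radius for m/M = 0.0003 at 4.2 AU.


r_H = a * (m/3M)^(1/3) = 4.2 * (0.0003/3)^(1/3) = 0.1949

0.1949 AU


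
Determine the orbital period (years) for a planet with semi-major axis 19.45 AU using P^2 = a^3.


P = a^(3/2) = 19.45^1.5 = 85.7787

85.7787 years


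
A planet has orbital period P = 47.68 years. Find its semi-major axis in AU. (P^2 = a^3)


a = P^(2/3) = 47.68^(2/3) = 13.1489

13.1489 AU


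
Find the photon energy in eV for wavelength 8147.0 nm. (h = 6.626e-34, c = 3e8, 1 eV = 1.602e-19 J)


E = hc/lambda = 6.626e-34 * 3e8 / 8.147e-06 = 2.440e-20 J = 0.1523 eV

0.1523 eV


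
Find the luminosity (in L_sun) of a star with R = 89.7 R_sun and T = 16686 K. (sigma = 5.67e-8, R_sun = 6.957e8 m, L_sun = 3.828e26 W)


R = 89.7 * 6.957e8 m = 6.240429e+10 m. L = 4*pi*R^2*sigma*T^4 = 4*pi*(6.240429e+10)^2 * 5.67e-8 * 16686^4 = 2.150952266e+32 W. L/L_sun = 2.150952266e+32 / 3.828e26 = 561899.7561

561899.7561 L_sun


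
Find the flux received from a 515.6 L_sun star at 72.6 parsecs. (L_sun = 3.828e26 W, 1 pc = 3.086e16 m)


F = L / (4*pi*d^2) = 1.974e+29 / (4*pi*(2.240e+18)^2) = 3.129e-09

3.129e-09 W/m^2


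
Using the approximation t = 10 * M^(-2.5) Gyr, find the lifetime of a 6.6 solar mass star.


t = 10 * M^(-2.5) = 10 * 6.6^(-2.5) = 0.0894

0.0894 Gyr


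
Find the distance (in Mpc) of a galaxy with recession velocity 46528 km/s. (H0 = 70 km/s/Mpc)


d = v / H0 = 46528 / 70 = 664.6857

664.6857 Mpc


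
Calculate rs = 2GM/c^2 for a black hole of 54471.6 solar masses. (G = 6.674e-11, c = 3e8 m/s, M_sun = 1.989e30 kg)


M = 54471.6 * 1.989e30 kg = 1.083440124e+35 kg. rs = 2GM/c^2 = 2 * 6.674e-11 * 1.083440124e+35 / (3e8)^2 = 1.607e+08

1.607e+08 m


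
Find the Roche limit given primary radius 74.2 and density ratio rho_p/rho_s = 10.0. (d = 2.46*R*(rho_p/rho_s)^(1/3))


d_Roche = 2.46 * 74.2 * 10.0^(1/3) = 393.2533

393.2533


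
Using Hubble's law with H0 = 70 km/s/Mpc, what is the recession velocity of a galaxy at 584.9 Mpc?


v = H0 * d = 70 * 584.9 = 40943.0

40943.0 km/s


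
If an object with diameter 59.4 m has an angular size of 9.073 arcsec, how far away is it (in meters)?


D = size / theta_rad, theta_rad = 9.073 * pi/(180*3600) = 4.399e-05, D = 1.350e+06

1.350e+06 m


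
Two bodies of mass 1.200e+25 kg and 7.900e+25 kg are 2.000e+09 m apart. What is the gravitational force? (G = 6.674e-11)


F = G*m1*m2/r^2 = 6.674e-11 * 1.200e+25 * 7.900e+25 / (2.000e+09)^2 = 6.674e-11 * 9.480e+50 / 4.000e+18 = 1.582e+22

1.582e+22 N


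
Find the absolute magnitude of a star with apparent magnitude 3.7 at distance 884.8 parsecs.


M = m - 5*log10(d) + 5 = 3.7 - 5*log10(884.8) + 5 = -6.0342

-6.0342


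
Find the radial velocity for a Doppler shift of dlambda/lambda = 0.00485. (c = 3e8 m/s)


v = (dlambda/lambda) * c = 0.00485 * 3e8 = 1.455e+06

1.455e+06 m/s


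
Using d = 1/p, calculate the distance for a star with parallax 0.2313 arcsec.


d = 1/p = 1/0.2313 = 4.3234

4.3234 pc


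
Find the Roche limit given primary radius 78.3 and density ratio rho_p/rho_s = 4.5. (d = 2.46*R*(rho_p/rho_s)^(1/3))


d_Roche = 2.46 * 78.3 * 4.5^(1/3) = 318.0053

318.0053


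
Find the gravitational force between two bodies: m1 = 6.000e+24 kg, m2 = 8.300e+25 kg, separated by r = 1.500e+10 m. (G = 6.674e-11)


F = G*m1*m2/r^2 = 6.674e-11 * 6.000e+24 * 8.300e+25 / (1.500e+10)^2 = 6.674e-11 * 4.980e+50 / 2.250e+20 = 1.477e+20

1.477e+20 N


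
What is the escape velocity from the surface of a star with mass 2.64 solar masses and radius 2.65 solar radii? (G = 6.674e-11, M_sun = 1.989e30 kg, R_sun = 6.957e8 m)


M = 2.64 * 1.989e30 kg = 5.25096e+30 kg; R = 2.65 * 6.957e8 m = 1.843605e+09 m. v_esc = sqrt(2GM/R) = sqrt(2 * 6.674e-11 * 5.25096e+30 / 1.843605e+09) = 616585.7953

616585.7953 m/s


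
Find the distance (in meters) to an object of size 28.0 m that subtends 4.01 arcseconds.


D = size / theta_rad, theta_rad = 4.01 * pi/(180*3600) = 1.944e-05, D = 1.440e+06

1.440e+06 m


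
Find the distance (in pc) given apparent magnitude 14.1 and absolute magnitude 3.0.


d = 10^((m - M + 5)/5) = 10^((14.1 - 3.0 + 5)/5) = 1659.5869

1659.5869 pc


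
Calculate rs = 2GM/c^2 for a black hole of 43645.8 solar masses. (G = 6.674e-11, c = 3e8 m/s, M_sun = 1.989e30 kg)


M = 43645.8 * 1.989e30 kg = 8.68114962e+34 kg. rs = 2GM/c^2 = 2 * 6.674e-11 * 8.68114962e+34 / (3e8)^2 = 1.288e+08

1.288e+08 m


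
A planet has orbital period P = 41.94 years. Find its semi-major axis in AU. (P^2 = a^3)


a = P^(2/3) = 41.94^(2/3) = 12.0713

12.0713 AU


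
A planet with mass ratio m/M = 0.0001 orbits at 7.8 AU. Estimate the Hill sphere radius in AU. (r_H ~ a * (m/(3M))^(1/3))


r_H = a * (m/3M)^(1/3) = 7.8 * (0.0001/3)^(1/3) = 0.251

0.251 AU


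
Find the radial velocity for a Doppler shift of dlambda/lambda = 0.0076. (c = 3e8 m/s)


v = (dlambda/lambda) * c = 0.0076 * 3e8 = 2.280e+06

2.280e+06 m/s


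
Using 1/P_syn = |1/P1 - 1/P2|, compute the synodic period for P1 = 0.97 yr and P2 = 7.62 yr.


1/P_syn = |1/P1 - 1/P2| = |1/0.97 - 1/7.62| => P_syn = 1.1115

1.1115 years


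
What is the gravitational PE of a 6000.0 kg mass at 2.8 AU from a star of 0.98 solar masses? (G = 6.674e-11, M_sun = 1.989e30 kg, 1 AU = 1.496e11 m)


M = 0.98 * 1.989e30 kg = 1.94922e+30 kg; r = 2.8 AU * 1.496e11 m/AU = 4.1888e+11 m. U = -GM*m/r = -(6.674e-11 * 1.94922e+30 * 6000.0) / 4.1888e+11 = -1.863e+12

-1.863e+12 J


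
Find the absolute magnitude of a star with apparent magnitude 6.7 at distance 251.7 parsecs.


M = m - 5*log10(d) + 5 = 6.7 - 5*log10(251.7) + 5 = -0.3044

-0.3044


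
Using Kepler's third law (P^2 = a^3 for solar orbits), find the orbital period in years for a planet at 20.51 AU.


P = a^(3/2) = 20.51^1.5 = 92.8856

92.8856 years


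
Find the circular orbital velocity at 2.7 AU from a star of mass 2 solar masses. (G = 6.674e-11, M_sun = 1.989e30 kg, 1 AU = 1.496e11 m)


v = sqrt(GM/r) = sqrt(6.674e-11 * 3.978e+30 / 4.039e+11) = 25637.6262

25637.6262 m/s


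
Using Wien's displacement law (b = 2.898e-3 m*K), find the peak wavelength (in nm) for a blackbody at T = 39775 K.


lam_max = b / T = 2.898e-3 / 39775 = 7.286e-08 m = 72.8598 nm

72.8598 nm


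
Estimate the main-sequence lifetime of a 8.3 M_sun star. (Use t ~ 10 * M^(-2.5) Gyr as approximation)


t = 10 * M^(-2.5) = 10 * 8.3^(-2.5) = 0.0504

0.0504 Gyr


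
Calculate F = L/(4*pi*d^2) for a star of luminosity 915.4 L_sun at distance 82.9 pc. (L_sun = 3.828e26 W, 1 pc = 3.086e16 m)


F = L / (4*pi*d^2) = 3.504e+29 / (4*pi*(2.558e+18)^2) = 4.261e-09

4.261e-09 W/m^2


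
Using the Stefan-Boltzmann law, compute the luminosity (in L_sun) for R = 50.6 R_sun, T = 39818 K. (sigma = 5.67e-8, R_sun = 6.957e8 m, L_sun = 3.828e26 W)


R = 50.6 * 6.957e8 m = 3.520242e+10 m. L = 4*pi*R^2*sigma*T^4 = 4*pi*(3.520242e+10)^2 * 5.67e-8 * 39818^4 = 2.219502979e+33 W. L/L_sun = 2.219502979e+33 / 3.828e26 = 5.798e+06

5.798e+06 L_sun


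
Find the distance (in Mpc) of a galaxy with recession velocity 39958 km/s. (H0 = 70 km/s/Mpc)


d = v / H0 = 39958 / 70 = 570.8286

570.8286 Mpc


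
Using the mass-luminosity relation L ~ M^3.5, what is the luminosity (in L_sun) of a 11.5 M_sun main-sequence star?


L/L_sun = (M/M_sun)^3.5 = 11.5^3.5 = 5157.5381

5157.5381 L_sun


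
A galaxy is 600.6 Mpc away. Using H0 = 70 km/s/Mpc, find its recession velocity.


v = H0 * d = 70 * 600.6 = 42042.0

42042.0 km/s


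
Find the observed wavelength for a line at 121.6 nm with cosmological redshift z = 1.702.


lam_obs = lam_emit * (1 + z) = 121.6 * (1 + 1.702) = 328.5632

328.5632 nm


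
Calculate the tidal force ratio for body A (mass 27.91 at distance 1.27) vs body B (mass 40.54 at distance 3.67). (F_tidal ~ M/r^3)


Ratio = (M1/r1^3) / (M2/r2^3) = (27.91/1.27^3) / (40.54/3.67^3) = 16.6136

16.6136


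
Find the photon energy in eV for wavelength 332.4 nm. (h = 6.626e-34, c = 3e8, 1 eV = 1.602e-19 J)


E = hc/lambda = 6.626e-34 * 3e8 / 3.324e-07 = 5.980e-19 J = 3.7329 eV

3.7329 eV


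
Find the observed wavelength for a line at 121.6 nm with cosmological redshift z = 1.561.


lam_obs = lam_emit * (1 + z) = 121.6 * (1 + 1.561) = 311.4176

311.4176 nm


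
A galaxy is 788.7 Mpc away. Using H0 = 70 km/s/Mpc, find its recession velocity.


v = H0 * d = 70 * 788.7 = 55209.0

55209.0 km/s


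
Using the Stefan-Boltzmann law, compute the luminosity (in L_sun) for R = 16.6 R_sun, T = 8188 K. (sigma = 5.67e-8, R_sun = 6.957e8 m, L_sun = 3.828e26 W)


R = 16.6 * 6.957e8 m = 1.154862e+10 m. L = 4*pi*R^2*sigma*T^4 = 4*pi*(1.154862e+10)^2 * 5.67e-8 * 8188^4 = 4.27134294e+29 W. L/L_sun = 4.27134294e+29 / 3.828e26 = 1115.8158

1115.8158 L_sun


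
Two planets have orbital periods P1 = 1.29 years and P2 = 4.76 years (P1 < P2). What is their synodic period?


1/P_syn = |1/P1 - 1/P2| = |1/1.29 - 1/4.76| => P_syn = 1.7696

1.7696 years


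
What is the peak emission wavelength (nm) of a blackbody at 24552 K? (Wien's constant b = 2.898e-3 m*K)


lam_max = b / T = 2.898e-3 / 24552 = 1.180e-07 m = 118.0352 nm

118.0352 nm


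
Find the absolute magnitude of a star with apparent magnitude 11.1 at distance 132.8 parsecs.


M = m - 5*log10(d) + 5 = 11.1 - 5*log10(132.8) + 5 = 5.484

5.484


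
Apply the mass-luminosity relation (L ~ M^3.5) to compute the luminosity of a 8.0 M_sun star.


L/L_sun = (M/M_sun)^3.5 = 8.0^3.5 = 1448.1547

1448.1547 L_sun


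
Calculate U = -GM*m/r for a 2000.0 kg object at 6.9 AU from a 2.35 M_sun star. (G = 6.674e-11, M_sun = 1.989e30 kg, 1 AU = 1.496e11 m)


M = 2.35 * 1.989e30 kg = 4.67415e+30 kg; r = 6.9 AU * 1.496e11 m/AU = 1.03224e+12 m. U = -GM*m/r = -(6.674e-11 * 4.67415e+30 * 2000.0) / 1.03224e+12 = -6.044e+11

-6.044e+11 J


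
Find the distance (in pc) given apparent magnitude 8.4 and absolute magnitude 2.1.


d = 10^((m - M + 5)/5) = 10^((8.4 - 2.1 + 5)/5) = 181.9701

181.9701 pc


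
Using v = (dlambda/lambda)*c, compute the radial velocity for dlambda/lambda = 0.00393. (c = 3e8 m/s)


v = (dlambda/lambda) * c = 0.00393 * 3e8 = 1.179e+06

1.179e+06 m/s


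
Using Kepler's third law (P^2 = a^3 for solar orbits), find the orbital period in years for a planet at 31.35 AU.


P = a^(3/2) = 31.35^1.5 = 175.532

175.532 years


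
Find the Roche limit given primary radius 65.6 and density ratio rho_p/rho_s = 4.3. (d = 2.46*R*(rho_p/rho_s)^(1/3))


d_Roche = 2.46 * 65.6 * 4.3^(1/3) = 262.4189

262.4189


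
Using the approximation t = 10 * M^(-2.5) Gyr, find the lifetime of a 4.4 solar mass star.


t = 10 * M^(-2.5) = 10 * 4.4^(-2.5) = 0.2462

0.2462 Gyr


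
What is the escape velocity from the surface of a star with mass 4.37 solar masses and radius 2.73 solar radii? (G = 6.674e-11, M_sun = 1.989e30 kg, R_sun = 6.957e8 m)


M = 4.37 * 1.989e30 kg = 8.69193e+30 kg; R = 2.73 * 6.957e8 m = 1.899261e+09 m. v_esc = sqrt(2GM/R) = sqrt(2 * 6.674e-11 * 8.69193e+30 / 1.899261e+09) = 781580.8031

781580.8031 m/s


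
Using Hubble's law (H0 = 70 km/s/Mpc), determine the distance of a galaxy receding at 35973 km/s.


d = v / H0 = 35973 / 70 = 513.9

513.9 Mpc


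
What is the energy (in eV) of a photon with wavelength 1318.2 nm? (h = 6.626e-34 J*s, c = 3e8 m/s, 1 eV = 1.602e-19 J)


E = hc/lambda = 6.626e-34 * 3e8 / 1.318e-06 = 1.508e-19 J = 0.9413 eV

0.9413 eV


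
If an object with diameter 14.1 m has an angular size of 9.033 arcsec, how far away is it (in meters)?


D = size / theta_rad, theta_rad = 9.033 * pi/(180*3600) = 4.379e-05, D = 321967.6484

321967.6484 m


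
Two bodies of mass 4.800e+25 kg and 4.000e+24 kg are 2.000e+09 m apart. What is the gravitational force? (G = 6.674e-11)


F = G*m1*m2/r^2 = 6.674e-11 * 4.800e+25 * 4.000e+24 / (2.000e+09)^2 = 6.674e-11 * 1.920e+50 / 4.000e+18 = 3.204e+21

3.204e+21 N


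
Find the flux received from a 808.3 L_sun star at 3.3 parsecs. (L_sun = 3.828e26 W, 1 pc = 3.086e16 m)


F = L / (4*pi*d^2) = 3.094e+29 / (4*pi*(1.018e+17)^2) = 2.374e-06

2.374e-06 W/m^2


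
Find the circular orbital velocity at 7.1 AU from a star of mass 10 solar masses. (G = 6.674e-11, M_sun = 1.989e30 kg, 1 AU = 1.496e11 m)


v = sqrt(GM/r) = sqrt(6.674e-11 * 1.989e+31 / 1.062e+12) = 35352.1248

35352.1248 m/s


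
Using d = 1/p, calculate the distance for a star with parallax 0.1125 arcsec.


d = 1/p = 1/0.1125 = 8.8889

8.8889 pc


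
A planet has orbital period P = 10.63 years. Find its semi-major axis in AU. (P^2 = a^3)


a = P^(2/3) = 10.63^(2/3) = 4.8345

4.8345 AU


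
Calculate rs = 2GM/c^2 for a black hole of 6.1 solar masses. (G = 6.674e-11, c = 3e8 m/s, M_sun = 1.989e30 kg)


M = 6.1 * 1.989e30 kg = 1.21329e+31 kg. rs = 2GM/c^2 = 2 * 6.674e-11 * 1.21329e+31 / (3e8)^2 = 17994.4388

17994.4388 m


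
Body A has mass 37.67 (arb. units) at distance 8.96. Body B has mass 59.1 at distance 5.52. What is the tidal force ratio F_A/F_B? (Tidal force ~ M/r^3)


Ratio = (M1/r1^3) / (M2/r2^3) = (37.67/8.96^3) / (59.1/5.52^3) = 0.149

0.149


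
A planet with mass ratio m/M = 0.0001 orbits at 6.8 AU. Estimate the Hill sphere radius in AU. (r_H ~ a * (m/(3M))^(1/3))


r_H = a * (m/3M)^(1/3) = 6.8 * (0.0001/3)^(1/3) = 0.2188

0.2188 AU


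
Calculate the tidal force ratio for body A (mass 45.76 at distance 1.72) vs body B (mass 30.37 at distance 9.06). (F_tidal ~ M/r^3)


Ratio = (M1/r1^3) / (M2/r2^3) = (45.76/1.72^3) / (30.37/9.06^3) = 220.2117

220.2117


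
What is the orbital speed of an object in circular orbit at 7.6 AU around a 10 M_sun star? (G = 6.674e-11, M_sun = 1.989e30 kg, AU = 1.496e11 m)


v = sqrt(GM/r) = sqrt(6.674e-11 * 1.989e+31 / 1.137e+12) = 34169.443

34169.443 m/s


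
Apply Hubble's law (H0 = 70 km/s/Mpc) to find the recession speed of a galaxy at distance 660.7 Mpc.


v = H0 * d = 70 * 660.7 = 46249.0

46249.0 km/s


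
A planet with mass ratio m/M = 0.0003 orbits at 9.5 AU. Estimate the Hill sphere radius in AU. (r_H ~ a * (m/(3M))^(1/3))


r_H = a * (m/3M)^(1/3) = 9.5 * (0.0003/3)^(1/3) = 0.441

0.441 AU


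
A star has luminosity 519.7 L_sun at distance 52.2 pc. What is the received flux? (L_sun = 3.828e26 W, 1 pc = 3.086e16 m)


F = L / (4*pi*d^2) = 1.989e+29 / (4*pi*(1.611e+18)^2) = 6.101e-09

6.101e-09 W/m^2


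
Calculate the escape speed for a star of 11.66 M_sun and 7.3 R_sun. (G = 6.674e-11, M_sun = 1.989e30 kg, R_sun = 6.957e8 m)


M = 11.66 * 1.989e30 kg = 2.319174e+31 kg; R = 7.3 * 6.957e8 m = 5.07861e+09 m. v_esc = sqrt(2GM/R) = sqrt(2 * 6.674e-11 * 2.319174e+31 / 5.07861e+09) = 780732.636

780732.636 m/s


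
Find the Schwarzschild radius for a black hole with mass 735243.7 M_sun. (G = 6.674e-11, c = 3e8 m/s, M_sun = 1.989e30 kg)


M = 735243.7 * 1.989e30 kg = 1.462399719e+36 kg. rs = 2GM/c^2 = 2 * 6.674e-11 * 1.462399719e+36 / (3e8)^2 = 2.169e+09

2.169e+09 m


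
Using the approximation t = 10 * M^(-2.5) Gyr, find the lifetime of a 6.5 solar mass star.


t = 10 * M^(-2.5) = 10 * 6.5^(-2.5) = 0.0928

0.0928 Gyr


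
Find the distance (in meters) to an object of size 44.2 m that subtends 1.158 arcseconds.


D = size / theta_rad, theta_rad = 1.158 * pi/(180*3600) = 5.614e-06, D = 7.873e+06

7.873e+06 m


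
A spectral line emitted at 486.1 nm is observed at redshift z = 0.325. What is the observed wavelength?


lam_obs = lam_emit * (1 + z) = 486.1 * (1 + 0.325) = 644.0825

644.0825 nm


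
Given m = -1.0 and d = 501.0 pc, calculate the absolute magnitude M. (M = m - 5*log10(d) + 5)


M = m - 5*log10(d) + 5 = -1.0 - 5*log10(501.0) + 5 = -9.4992

-9.4992


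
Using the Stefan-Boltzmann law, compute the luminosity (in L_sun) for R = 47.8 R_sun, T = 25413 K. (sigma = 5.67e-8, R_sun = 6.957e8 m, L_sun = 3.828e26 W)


R = 47.8 * 6.957e8 m = 3.325446e+10 m. L = 4*pi*R^2*sigma*T^4 = 4*pi*(3.325446e+10)^2 * 5.67e-8 * 25413^4 = 3.286370085e+32 W. L/L_sun = 3.286370085e+32 / 3.828e26 = 858508.3817

858508.3817 L_sun


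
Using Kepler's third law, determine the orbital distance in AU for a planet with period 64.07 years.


a = P^(2/3) = 64.07^(2/3) = 16.0117

16.0117 AU


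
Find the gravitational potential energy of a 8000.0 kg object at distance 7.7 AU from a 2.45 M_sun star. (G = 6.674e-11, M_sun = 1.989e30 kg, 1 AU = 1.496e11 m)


M = 2.45 * 1.989e30 kg = 4.87305e+30 kg; r = 7.7 AU * 1.496e11 m/AU = 1.15192e+12 m. U = -GM*m/r = -(6.674e-11 * 4.87305e+30 * 8000.0) / 1.15192e+12 = -2.259e+12

-2.259e+12 J


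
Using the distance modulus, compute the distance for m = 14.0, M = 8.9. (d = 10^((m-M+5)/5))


d = 10^((m - M + 5)/5) = 10^((14.0 - 8.9 + 5)/5) = 104.7129

104.7129 pc


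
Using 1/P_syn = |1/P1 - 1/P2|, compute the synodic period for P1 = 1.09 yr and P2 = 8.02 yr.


1/P_syn = |1/P1 - 1/P2| = |1/1.09 - 1/8.02| => P_syn = 1.2614

1.2614 years


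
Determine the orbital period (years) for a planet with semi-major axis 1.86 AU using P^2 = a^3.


P = a^(3/2) = 1.86^1.5 = 2.5367

2.5367 years


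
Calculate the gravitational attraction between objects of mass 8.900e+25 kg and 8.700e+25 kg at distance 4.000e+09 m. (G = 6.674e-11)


F = G*m1*m2/r^2 = 6.674e-11 * 8.900e+25 * 8.700e+25 / (4.000e+09)^2 = 6.674e-11 * 7.743e+51 / 1.600e+19 = 3.230e+22

3.230e+22 N


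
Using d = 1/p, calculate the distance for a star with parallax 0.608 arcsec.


d = 1/p = 1/0.608 = 1.6447

1.6447 pc


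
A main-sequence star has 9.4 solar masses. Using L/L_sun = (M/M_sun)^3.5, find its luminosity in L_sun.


L/L_sun = (M/M_sun)^3.5 = 9.4^3.5 = 2546.5223

2546.5223 L_sun


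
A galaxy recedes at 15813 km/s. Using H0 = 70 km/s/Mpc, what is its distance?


d = v / H0 = 15813 / 70 = 225.9

225.9 Mpc


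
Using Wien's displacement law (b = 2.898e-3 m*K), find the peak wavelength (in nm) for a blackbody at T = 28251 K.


lam_max = b / T = 2.898e-3 / 28251 = 1.026e-07 m = 102.5804 nm

102.5804 nm


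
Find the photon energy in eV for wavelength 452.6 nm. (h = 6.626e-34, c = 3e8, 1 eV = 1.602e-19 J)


E = hc/lambda = 6.626e-34 * 3e8 / 4.526e-07 = 4.392e-19 J = 2.7415 eV

2.7415 eV


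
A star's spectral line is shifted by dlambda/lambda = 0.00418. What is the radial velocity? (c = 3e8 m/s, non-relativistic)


v = (dlambda/lambda) * c = 0.00418 * 3e8 = 1.254e+06

1.254e+06 m/s


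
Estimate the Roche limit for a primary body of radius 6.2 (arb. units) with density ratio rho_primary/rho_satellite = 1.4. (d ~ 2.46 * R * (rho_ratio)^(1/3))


d_Roche = 2.46 * 6.2 * 1.4^(1/3) = 17.0622

17.0622


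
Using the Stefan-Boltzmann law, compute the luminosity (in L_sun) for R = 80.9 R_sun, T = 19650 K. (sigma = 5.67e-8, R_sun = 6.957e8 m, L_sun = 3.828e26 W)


R = 80.9 * 6.957e8 m = 5.628213e+10 m. L = 4*pi*R^2*sigma*T^4 = 4*pi*(5.628213e+10)^2 * 5.67e-8 * 19650^4 = 3.364993206e+32 W. L/L_sun = 3.364993206e+32 / 3.828e26 = 879047.337

879047.337 L_sun


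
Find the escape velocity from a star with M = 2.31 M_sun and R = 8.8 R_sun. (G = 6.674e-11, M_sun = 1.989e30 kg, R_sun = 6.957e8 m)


M = 2.31 * 1.989e30 kg = 4.59459e+30 kg; R = 8.8 * 6.957e8 m = 6.12216e+09 m. v_esc = sqrt(2GM/R) = sqrt(2 * 6.674e-11 * 4.59459e+30 / 6.12216e+09) = 316503.9561

316503.9561 m/s


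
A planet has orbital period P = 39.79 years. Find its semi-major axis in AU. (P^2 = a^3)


a = P^(2/3) = 39.79^(2/3) = 11.6551

11.6551 AU


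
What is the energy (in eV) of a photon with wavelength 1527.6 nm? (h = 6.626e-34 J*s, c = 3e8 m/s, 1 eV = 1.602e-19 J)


E = hc/lambda = 6.626e-34 * 3e8 / 1.528e-06 = 1.301e-19 J = 0.8123 eV

0.8123 eV


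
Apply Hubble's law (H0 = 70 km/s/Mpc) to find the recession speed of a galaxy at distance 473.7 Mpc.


v = H0 * d = 70 * 473.7 = 33159.0

33159.0 km/s


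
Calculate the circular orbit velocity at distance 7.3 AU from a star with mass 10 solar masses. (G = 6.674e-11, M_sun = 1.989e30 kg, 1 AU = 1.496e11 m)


v = sqrt(GM/r) = sqrt(6.674e-11 * 1.989e+31 / 1.092e+12) = 34864.4859

34864.4859 m/s


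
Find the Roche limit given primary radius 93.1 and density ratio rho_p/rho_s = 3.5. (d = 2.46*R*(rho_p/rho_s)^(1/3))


d_Roche = 2.46 * 93.1 * 3.5^(1/3) = 347.7289

347.7289


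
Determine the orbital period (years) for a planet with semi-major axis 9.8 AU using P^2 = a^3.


P = a^(3/2) = 9.8^1.5 = 30.6789

30.6789 years


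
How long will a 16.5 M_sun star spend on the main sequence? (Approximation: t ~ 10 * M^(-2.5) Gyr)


t = 10 * M^(-2.5) = 10 * 16.5^(-2.5) = 0.009

0.009 Gyr


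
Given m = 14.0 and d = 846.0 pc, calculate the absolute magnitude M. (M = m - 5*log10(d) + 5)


M = m - 5*log10(d) + 5 = 14.0 - 5*log10(846.0) + 5 = 4.3631

4.3631


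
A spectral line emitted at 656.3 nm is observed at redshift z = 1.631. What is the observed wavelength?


lam_obs = lam_emit * (1 + z) = 656.3 * (1 + 1.631) = 1726.7253

1726.7253 nm


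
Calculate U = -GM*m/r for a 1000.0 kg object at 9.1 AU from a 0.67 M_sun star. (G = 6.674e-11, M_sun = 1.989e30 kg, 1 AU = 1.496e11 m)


M = 0.67 * 1.989e30 kg = 1.33263e+30 kg; r = 9.1 AU * 1.496e11 m/AU = 1.36136e+12 m. U = -GM*m/r = -(6.674e-11 * 1.33263e+30 * 1000.0) / 1.36136e+12 = -6.533e+10

-6.533e+10 J


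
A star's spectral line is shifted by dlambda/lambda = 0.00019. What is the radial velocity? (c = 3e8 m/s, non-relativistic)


v = (dlambda/lambda) * c = 0.00019 * 3e8 = 57000.0

57000.0 m/s


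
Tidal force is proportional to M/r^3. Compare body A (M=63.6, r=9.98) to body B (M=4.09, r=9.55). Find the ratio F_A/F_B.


Ratio = (M1/r1^3) / (M2/r2^3) = (63.6/9.98^3) / (4.09/9.55^3) = 13.6255

13.6255


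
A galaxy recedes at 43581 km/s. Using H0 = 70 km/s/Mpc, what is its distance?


d = v / H0 = 43581 / 70 = 622.5857

622.5857 Mpc


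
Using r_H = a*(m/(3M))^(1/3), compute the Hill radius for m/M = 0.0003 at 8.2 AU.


r_H = a * (m/3M)^(1/3) = 8.2 * (0.0003/3)^(1/3) = 0.3806

0.3806 AU


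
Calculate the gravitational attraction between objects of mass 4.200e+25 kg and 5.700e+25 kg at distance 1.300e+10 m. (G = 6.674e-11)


F = G*m1*m2/r^2 = 6.674e-11 * 4.200e+25 * 5.700e+25 / (1.300e+10)^2 = 6.674e-11 * 2.394e+51 / 1.690e+20 = 9.454e+20

9.454e+20 N


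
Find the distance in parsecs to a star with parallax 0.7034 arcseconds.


d = 1/p = 1/0.7034 = 1.4217

1.4217 pc


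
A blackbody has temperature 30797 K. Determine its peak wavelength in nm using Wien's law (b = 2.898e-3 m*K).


lam_max = b / T = 2.898e-3 / 30797 = 9.410e-08 m = 94.1001 nm

94.1001 nm
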